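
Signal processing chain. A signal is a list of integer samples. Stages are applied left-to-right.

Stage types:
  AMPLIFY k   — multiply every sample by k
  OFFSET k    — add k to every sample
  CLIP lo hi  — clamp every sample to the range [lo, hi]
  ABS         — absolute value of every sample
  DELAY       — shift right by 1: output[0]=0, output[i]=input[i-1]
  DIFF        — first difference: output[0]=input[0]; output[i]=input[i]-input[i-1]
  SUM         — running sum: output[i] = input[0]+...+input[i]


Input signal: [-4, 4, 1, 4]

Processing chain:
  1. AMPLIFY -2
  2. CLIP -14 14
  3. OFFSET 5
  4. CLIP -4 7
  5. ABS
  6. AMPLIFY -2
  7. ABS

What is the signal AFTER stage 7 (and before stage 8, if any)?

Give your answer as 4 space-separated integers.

Input: [-4, 4, 1, 4]
Stage 1 (AMPLIFY -2): -4*-2=8, 4*-2=-8, 1*-2=-2, 4*-2=-8 -> [8, -8, -2, -8]
Stage 2 (CLIP -14 14): clip(8,-14,14)=8, clip(-8,-14,14)=-8, clip(-2,-14,14)=-2, clip(-8,-14,14)=-8 -> [8, -8, -2, -8]
Stage 3 (OFFSET 5): 8+5=13, -8+5=-3, -2+5=3, -8+5=-3 -> [13, -3, 3, -3]
Stage 4 (CLIP -4 7): clip(13,-4,7)=7, clip(-3,-4,7)=-3, clip(3,-4,7)=3, clip(-3,-4,7)=-3 -> [7, -3, 3, -3]
Stage 5 (ABS): |7|=7, |-3|=3, |3|=3, |-3|=3 -> [7, 3, 3, 3]
Stage 6 (AMPLIFY -2): 7*-2=-14, 3*-2=-6, 3*-2=-6, 3*-2=-6 -> [-14, -6, -6, -6]
Stage 7 (ABS): |-14|=14, |-6|=6, |-6|=6, |-6|=6 -> [14, 6, 6, 6]

Answer: 14 6 6 6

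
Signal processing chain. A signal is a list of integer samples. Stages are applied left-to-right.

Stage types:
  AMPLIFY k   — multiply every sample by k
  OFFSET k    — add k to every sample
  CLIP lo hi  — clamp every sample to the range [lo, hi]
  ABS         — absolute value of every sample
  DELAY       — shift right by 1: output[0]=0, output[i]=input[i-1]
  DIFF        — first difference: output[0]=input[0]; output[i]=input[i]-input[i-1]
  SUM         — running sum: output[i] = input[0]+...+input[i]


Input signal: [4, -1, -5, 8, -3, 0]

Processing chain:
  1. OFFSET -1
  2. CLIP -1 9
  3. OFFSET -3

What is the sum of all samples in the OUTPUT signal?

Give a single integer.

Answer: -12

Derivation:
Input: [4, -1, -5, 8, -3, 0]
Stage 1 (OFFSET -1): 4+-1=3, -1+-1=-2, -5+-1=-6, 8+-1=7, -3+-1=-4, 0+-1=-1 -> [3, -2, -6, 7, -4, -1]
Stage 2 (CLIP -1 9): clip(3,-1,9)=3, clip(-2,-1,9)=-1, clip(-6,-1,9)=-1, clip(7,-1,9)=7, clip(-4,-1,9)=-1, clip(-1,-1,9)=-1 -> [3, -1, -1, 7, -1, -1]
Stage 3 (OFFSET -3): 3+-3=0, -1+-3=-4, -1+-3=-4, 7+-3=4, -1+-3=-4, -1+-3=-4 -> [0, -4, -4, 4, -4, -4]
Output sum: -12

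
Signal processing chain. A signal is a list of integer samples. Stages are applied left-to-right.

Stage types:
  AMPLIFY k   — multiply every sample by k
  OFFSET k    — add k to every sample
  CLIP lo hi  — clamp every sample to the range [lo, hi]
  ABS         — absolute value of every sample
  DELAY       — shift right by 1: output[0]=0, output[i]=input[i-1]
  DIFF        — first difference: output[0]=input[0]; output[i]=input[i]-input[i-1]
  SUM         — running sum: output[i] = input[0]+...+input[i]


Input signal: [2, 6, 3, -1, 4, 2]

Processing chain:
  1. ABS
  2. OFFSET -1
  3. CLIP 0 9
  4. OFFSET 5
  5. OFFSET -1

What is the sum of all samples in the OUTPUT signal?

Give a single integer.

Input: [2, 6, 3, -1, 4, 2]
Stage 1 (ABS): |2|=2, |6|=6, |3|=3, |-1|=1, |4|=4, |2|=2 -> [2, 6, 3, 1, 4, 2]
Stage 2 (OFFSET -1): 2+-1=1, 6+-1=5, 3+-1=2, 1+-1=0, 4+-1=3, 2+-1=1 -> [1, 5, 2, 0, 3, 1]
Stage 3 (CLIP 0 9): clip(1,0,9)=1, clip(5,0,9)=5, clip(2,0,9)=2, clip(0,0,9)=0, clip(3,0,9)=3, clip(1,0,9)=1 -> [1, 5, 2, 0, 3, 1]
Stage 4 (OFFSET 5): 1+5=6, 5+5=10, 2+5=7, 0+5=5, 3+5=8, 1+5=6 -> [6, 10, 7, 5, 8, 6]
Stage 5 (OFFSET -1): 6+-1=5, 10+-1=9, 7+-1=6, 5+-1=4, 8+-1=7, 6+-1=5 -> [5, 9, 6, 4, 7, 5]
Output sum: 36

Answer: 36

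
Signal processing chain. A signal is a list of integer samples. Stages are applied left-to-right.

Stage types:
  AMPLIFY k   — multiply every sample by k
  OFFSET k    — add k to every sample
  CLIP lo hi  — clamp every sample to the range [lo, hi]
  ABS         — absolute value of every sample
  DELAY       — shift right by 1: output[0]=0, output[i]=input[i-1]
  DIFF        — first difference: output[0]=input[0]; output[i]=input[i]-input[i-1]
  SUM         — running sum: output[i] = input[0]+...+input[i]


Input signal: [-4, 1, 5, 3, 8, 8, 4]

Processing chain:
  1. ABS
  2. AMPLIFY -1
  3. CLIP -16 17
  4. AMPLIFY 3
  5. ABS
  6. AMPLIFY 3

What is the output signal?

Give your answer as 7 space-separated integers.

Answer: 36 9 45 27 72 72 36

Derivation:
Input: [-4, 1, 5, 3, 8, 8, 4]
Stage 1 (ABS): |-4|=4, |1|=1, |5|=5, |3|=3, |8|=8, |8|=8, |4|=4 -> [4, 1, 5, 3, 8, 8, 4]
Stage 2 (AMPLIFY -1): 4*-1=-4, 1*-1=-1, 5*-1=-5, 3*-1=-3, 8*-1=-8, 8*-1=-8, 4*-1=-4 -> [-4, -1, -5, -3, -8, -8, -4]
Stage 3 (CLIP -16 17): clip(-4,-16,17)=-4, clip(-1,-16,17)=-1, clip(-5,-16,17)=-5, clip(-3,-16,17)=-3, clip(-8,-16,17)=-8, clip(-8,-16,17)=-8, clip(-4,-16,17)=-4 -> [-4, -1, -5, -3, -8, -8, -4]
Stage 4 (AMPLIFY 3): -4*3=-12, -1*3=-3, -5*3=-15, -3*3=-9, -8*3=-24, -8*3=-24, -4*3=-12 -> [-12, -3, -15, -9, -24, -24, -12]
Stage 5 (ABS): |-12|=12, |-3|=3, |-15|=15, |-9|=9, |-24|=24, |-24|=24, |-12|=12 -> [12, 3, 15, 9, 24, 24, 12]
Stage 6 (AMPLIFY 3): 12*3=36, 3*3=9, 15*3=45, 9*3=27, 24*3=72, 24*3=72, 12*3=36 -> [36, 9, 45, 27, 72, 72, 36]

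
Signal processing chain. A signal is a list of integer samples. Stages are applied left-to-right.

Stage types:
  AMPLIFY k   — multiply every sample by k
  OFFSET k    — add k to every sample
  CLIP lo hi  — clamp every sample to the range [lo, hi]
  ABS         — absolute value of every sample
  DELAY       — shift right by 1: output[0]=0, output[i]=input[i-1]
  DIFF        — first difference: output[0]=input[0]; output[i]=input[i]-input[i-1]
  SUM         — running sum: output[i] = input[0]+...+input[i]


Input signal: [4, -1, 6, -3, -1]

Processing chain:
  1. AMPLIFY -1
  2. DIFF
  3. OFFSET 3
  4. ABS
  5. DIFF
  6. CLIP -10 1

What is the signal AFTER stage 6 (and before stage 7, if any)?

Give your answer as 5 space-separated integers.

Input: [4, -1, 6, -3, -1]
Stage 1 (AMPLIFY -1): 4*-1=-4, -1*-1=1, 6*-1=-6, -3*-1=3, -1*-1=1 -> [-4, 1, -6, 3, 1]
Stage 2 (DIFF): s[0]=-4, 1--4=5, -6-1=-7, 3--6=9, 1-3=-2 -> [-4, 5, -7, 9, -2]
Stage 3 (OFFSET 3): -4+3=-1, 5+3=8, -7+3=-4, 9+3=12, -2+3=1 -> [-1, 8, -4, 12, 1]
Stage 4 (ABS): |-1|=1, |8|=8, |-4|=4, |12|=12, |1|=1 -> [1, 8, 4, 12, 1]
Stage 5 (DIFF): s[0]=1, 8-1=7, 4-8=-4, 12-4=8, 1-12=-11 -> [1, 7, -4, 8, -11]
Stage 6 (CLIP -10 1): clip(1,-10,1)=1, clip(7,-10,1)=1, clip(-4,-10,1)=-4, clip(8,-10,1)=1, clip(-11,-10,1)=-10 -> [1, 1, -4, 1, -10]

Answer: 1 1 -4 1 -10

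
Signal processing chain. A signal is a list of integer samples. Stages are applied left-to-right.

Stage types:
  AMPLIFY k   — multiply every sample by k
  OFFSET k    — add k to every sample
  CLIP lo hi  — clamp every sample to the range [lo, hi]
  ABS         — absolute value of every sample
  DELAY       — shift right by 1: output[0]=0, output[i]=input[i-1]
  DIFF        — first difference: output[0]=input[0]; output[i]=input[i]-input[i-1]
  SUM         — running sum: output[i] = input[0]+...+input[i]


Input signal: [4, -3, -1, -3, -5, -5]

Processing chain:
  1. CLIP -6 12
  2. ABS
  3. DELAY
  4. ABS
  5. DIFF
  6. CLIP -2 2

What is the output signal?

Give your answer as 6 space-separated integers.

Answer: 0 2 -1 -2 2 2

Derivation:
Input: [4, -3, -1, -3, -5, -5]
Stage 1 (CLIP -6 12): clip(4,-6,12)=4, clip(-3,-6,12)=-3, clip(-1,-6,12)=-1, clip(-3,-6,12)=-3, clip(-5,-6,12)=-5, clip(-5,-6,12)=-5 -> [4, -3, -1, -3, -5, -5]
Stage 2 (ABS): |4|=4, |-3|=3, |-1|=1, |-3|=3, |-5|=5, |-5|=5 -> [4, 3, 1, 3, 5, 5]
Stage 3 (DELAY): [0, 4, 3, 1, 3, 5] = [0, 4, 3, 1, 3, 5] -> [0, 4, 3, 1, 3, 5]
Stage 4 (ABS): |0|=0, |4|=4, |3|=3, |1|=1, |3|=3, |5|=5 -> [0, 4, 3, 1, 3, 5]
Stage 5 (DIFF): s[0]=0, 4-0=4, 3-4=-1, 1-3=-2, 3-1=2, 5-3=2 -> [0, 4, -1, -2, 2, 2]
Stage 6 (CLIP -2 2): clip(0,-2,2)=0, clip(4,-2,2)=2, clip(-1,-2,2)=-1, clip(-2,-2,2)=-2, clip(2,-2,2)=2, clip(2,-2,2)=2 -> [0, 2, -1, -2, 2, 2]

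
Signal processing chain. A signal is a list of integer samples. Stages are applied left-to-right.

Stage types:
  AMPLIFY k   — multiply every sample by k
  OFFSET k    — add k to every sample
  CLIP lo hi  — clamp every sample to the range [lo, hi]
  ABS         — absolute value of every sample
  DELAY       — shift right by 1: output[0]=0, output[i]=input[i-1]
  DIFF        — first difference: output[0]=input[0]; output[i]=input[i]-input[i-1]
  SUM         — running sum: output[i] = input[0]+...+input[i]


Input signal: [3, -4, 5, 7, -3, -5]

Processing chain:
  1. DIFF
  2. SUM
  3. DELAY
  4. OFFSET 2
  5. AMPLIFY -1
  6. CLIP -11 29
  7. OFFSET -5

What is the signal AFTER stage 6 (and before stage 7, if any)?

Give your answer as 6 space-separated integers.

Input: [3, -4, 5, 7, -3, -5]
Stage 1 (DIFF): s[0]=3, -4-3=-7, 5--4=9, 7-5=2, -3-7=-10, -5--3=-2 -> [3, -7, 9, 2, -10, -2]
Stage 2 (SUM): sum[0..0]=3, sum[0..1]=-4, sum[0..2]=5, sum[0..3]=7, sum[0..4]=-3, sum[0..5]=-5 -> [3, -4, 5, 7, -3, -5]
Stage 3 (DELAY): [0, 3, -4, 5, 7, -3] = [0, 3, -4, 5, 7, -3] -> [0, 3, -4, 5, 7, -3]
Stage 4 (OFFSET 2): 0+2=2, 3+2=5, -4+2=-2, 5+2=7, 7+2=9, -3+2=-1 -> [2, 5, -2, 7, 9, -1]
Stage 5 (AMPLIFY -1): 2*-1=-2, 5*-1=-5, -2*-1=2, 7*-1=-7, 9*-1=-9, -1*-1=1 -> [-2, -5, 2, -7, -9, 1]
Stage 6 (CLIP -11 29): clip(-2,-11,29)=-2, clip(-5,-11,29)=-5, clip(2,-11,29)=2, clip(-7,-11,29)=-7, clip(-9,-11,29)=-9, clip(1,-11,29)=1 -> [-2, -5, 2, -7, -9, 1]

Answer: -2 -5 2 -7 -9 1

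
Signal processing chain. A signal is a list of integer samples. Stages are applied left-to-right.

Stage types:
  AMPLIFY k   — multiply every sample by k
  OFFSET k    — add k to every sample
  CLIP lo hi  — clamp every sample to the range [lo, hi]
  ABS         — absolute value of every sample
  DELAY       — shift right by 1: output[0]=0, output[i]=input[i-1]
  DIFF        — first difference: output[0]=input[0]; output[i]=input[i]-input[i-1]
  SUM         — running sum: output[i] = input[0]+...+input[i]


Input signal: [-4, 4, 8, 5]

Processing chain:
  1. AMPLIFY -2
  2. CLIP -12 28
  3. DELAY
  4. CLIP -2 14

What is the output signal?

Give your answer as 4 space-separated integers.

Answer: 0 8 -2 -2

Derivation:
Input: [-4, 4, 8, 5]
Stage 1 (AMPLIFY -2): -4*-2=8, 4*-2=-8, 8*-2=-16, 5*-2=-10 -> [8, -8, -16, -10]
Stage 2 (CLIP -12 28): clip(8,-12,28)=8, clip(-8,-12,28)=-8, clip(-16,-12,28)=-12, clip(-10,-12,28)=-10 -> [8, -8, -12, -10]
Stage 3 (DELAY): [0, 8, -8, -12] = [0, 8, -8, -12] -> [0, 8, -8, -12]
Stage 4 (CLIP -2 14): clip(0,-2,14)=0, clip(8,-2,14)=8, clip(-8,-2,14)=-2, clip(-12,-2,14)=-2 -> [0, 8, -2, -2]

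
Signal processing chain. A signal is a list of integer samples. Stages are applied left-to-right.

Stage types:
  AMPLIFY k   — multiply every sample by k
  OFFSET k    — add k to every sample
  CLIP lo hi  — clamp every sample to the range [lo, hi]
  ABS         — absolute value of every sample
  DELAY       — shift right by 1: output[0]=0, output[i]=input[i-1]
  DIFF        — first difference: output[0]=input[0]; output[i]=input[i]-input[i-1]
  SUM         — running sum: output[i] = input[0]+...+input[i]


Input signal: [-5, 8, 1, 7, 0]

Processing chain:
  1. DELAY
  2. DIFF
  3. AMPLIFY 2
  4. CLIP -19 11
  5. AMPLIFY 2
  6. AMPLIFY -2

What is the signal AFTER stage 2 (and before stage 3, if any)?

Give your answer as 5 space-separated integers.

Answer: 0 -5 13 -7 6

Derivation:
Input: [-5, 8, 1, 7, 0]
Stage 1 (DELAY): [0, -5, 8, 1, 7] = [0, -5, 8, 1, 7] -> [0, -5, 8, 1, 7]
Stage 2 (DIFF): s[0]=0, -5-0=-5, 8--5=13, 1-8=-7, 7-1=6 -> [0, -5, 13, -7, 6]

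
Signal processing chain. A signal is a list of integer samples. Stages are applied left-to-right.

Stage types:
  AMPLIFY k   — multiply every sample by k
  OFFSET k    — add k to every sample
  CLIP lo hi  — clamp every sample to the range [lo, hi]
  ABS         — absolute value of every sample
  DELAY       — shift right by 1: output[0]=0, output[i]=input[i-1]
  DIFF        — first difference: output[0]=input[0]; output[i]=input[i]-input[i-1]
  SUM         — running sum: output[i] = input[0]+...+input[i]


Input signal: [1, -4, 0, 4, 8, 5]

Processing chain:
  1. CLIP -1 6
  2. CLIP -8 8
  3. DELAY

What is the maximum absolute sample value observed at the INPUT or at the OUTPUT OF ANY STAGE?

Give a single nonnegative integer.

Input: [1, -4, 0, 4, 8, 5] (max |s|=8)
Stage 1 (CLIP -1 6): clip(1,-1,6)=1, clip(-4,-1,6)=-1, clip(0,-1,6)=0, clip(4,-1,6)=4, clip(8,-1,6)=6, clip(5,-1,6)=5 -> [1, -1, 0, 4, 6, 5] (max |s|=6)
Stage 2 (CLIP -8 8): clip(1,-8,8)=1, clip(-1,-8,8)=-1, clip(0,-8,8)=0, clip(4,-8,8)=4, clip(6,-8,8)=6, clip(5,-8,8)=5 -> [1, -1, 0, 4, 6, 5] (max |s|=6)
Stage 3 (DELAY): [0, 1, -1, 0, 4, 6] = [0, 1, -1, 0, 4, 6] -> [0, 1, -1, 0, 4, 6] (max |s|=6)
Overall max amplitude: 8

Answer: 8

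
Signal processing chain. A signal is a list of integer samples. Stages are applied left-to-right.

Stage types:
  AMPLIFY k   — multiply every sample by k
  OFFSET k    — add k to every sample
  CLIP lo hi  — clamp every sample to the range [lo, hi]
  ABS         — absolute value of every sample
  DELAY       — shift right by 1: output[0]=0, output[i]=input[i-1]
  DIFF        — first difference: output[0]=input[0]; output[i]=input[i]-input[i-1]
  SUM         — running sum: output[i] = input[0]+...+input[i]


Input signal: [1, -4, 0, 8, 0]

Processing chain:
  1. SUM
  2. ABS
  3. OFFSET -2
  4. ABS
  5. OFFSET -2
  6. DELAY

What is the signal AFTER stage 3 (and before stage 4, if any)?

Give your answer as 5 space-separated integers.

Input: [1, -4, 0, 8, 0]
Stage 1 (SUM): sum[0..0]=1, sum[0..1]=-3, sum[0..2]=-3, sum[0..3]=5, sum[0..4]=5 -> [1, -3, -3, 5, 5]
Stage 2 (ABS): |1|=1, |-3|=3, |-3|=3, |5|=5, |5|=5 -> [1, 3, 3, 5, 5]
Stage 3 (OFFSET -2): 1+-2=-1, 3+-2=1, 3+-2=1, 5+-2=3, 5+-2=3 -> [-1, 1, 1, 3, 3]

Answer: -1 1 1 3 3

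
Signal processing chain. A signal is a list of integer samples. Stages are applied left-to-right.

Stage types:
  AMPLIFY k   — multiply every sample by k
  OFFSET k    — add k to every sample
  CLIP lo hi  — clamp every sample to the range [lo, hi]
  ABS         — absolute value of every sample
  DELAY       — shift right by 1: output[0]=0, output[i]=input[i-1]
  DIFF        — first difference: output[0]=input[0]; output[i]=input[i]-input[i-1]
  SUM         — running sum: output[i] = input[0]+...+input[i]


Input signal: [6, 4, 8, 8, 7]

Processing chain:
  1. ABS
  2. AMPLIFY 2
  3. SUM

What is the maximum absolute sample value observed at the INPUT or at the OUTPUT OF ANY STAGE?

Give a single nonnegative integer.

Input: [6, 4, 8, 8, 7] (max |s|=8)
Stage 1 (ABS): |6|=6, |4|=4, |8|=8, |8|=8, |7|=7 -> [6, 4, 8, 8, 7] (max |s|=8)
Stage 2 (AMPLIFY 2): 6*2=12, 4*2=8, 8*2=16, 8*2=16, 7*2=14 -> [12, 8, 16, 16, 14] (max |s|=16)
Stage 3 (SUM): sum[0..0]=12, sum[0..1]=20, sum[0..2]=36, sum[0..3]=52, sum[0..4]=66 -> [12, 20, 36, 52, 66] (max |s|=66)
Overall max amplitude: 66

Answer: 66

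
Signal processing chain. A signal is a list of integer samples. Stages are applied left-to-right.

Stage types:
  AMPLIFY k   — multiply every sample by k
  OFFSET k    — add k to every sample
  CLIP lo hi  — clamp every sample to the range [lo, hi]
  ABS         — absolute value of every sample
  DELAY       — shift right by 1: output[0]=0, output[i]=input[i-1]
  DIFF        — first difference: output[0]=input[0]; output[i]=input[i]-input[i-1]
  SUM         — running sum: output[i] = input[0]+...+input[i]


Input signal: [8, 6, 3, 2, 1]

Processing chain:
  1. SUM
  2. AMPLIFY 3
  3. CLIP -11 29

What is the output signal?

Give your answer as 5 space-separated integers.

Input: [8, 6, 3, 2, 1]
Stage 1 (SUM): sum[0..0]=8, sum[0..1]=14, sum[0..2]=17, sum[0..3]=19, sum[0..4]=20 -> [8, 14, 17, 19, 20]
Stage 2 (AMPLIFY 3): 8*3=24, 14*3=42, 17*3=51, 19*3=57, 20*3=60 -> [24, 42, 51, 57, 60]
Stage 3 (CLIP -11 29): clip(24,-11,29)=24, clip(42,-11,29)=29, clip(51,-11,29)=29, clip(57,-11,29)=29, clip(60,-11,29)=29 -> [24, 29, 29, 29, 29]

Answer: 24 29 29 29 29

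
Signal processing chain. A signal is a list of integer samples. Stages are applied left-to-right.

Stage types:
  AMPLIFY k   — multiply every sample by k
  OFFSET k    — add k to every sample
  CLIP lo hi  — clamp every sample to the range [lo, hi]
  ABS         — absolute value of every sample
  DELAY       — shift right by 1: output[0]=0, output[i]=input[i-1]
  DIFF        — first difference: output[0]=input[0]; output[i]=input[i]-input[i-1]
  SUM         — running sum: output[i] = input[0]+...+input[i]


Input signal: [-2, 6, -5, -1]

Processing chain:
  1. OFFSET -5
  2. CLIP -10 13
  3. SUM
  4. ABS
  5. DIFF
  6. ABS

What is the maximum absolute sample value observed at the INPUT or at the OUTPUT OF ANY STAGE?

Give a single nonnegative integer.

Input: [-2, 6, -5, -1] (max |s|=6)
Stage 1 (OFFSET -5): -2+-5=-7, 6+-5=1, -5+-5=-10, -1+-5=-6 -> [-7, 1, -10, -6] (max |s|=10)
Stage 2 (CLIP -10 13): clip(-7,-10,13)=-7, clip(1,-10,13)=1, clip(-10,-10,13)=-10, clip(-6,-10,13)=-6 -> [-7, 1, -10, -6] (max |s|=10)
Stage 3 (SUM): sum[0..0]=-7, sum[0..1]=-6, sum[0..2]=-16, sum[0..3]=-22 -> [-7, -6, -16, -22] (max |s|=22)
Stage 4 (ABS): |-7|=7, |-6|=6, |-16|=16, |-22|=22 -> [7, 6, 16, 22] (max |s|=22)
Stage 5 (DIFF): s[0]=7, 6-7=-1, 16-6=10, 22-16=6 -> [7, -1, 10, 6] (max |s|=10)
Stage 6 (ABS): |7|=7, |-1|=1, |10|=10, |6|=6 -> [7, 1, 10, 6] (max |s|=10)
Overall max amplitude: 22

Answer: 22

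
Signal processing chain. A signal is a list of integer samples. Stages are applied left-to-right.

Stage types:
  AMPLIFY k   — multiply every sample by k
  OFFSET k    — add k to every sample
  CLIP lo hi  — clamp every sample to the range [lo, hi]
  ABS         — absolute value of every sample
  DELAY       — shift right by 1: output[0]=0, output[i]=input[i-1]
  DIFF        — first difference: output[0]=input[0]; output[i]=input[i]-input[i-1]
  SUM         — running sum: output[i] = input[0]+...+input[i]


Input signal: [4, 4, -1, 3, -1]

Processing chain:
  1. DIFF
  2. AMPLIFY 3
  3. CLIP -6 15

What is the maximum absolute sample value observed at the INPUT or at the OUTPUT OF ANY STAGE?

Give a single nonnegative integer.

Input: [4, 4, -1, 3, -1] (max |s|=4)
Stage 1 (DIFF): s[0]=4, 4-4=0, -1-4=-5, 3--1=4, -1-3=-4 -> [4, 0, -5, 4, -4] (max |s|=5)
Stage 2 (AMPLIFY 3): 4*3=12, 0*3=0, -5*3=-15, 4*3=12, -4*3=-12 -> [12, 0, -15, 12, -12] (max |s|=15)
Stage 3 (CLIP -6 15): clip(12,-6,15)=12, clip(0,-6,15)=0, clip(-15,-6,15)=-6, clip(12,-6,15)=12, clip(-12,-6,15)=-6 -> [12, 0, -6, 12, -6] (max |s|=12)
Overall max amplitude: 15

Answer: 15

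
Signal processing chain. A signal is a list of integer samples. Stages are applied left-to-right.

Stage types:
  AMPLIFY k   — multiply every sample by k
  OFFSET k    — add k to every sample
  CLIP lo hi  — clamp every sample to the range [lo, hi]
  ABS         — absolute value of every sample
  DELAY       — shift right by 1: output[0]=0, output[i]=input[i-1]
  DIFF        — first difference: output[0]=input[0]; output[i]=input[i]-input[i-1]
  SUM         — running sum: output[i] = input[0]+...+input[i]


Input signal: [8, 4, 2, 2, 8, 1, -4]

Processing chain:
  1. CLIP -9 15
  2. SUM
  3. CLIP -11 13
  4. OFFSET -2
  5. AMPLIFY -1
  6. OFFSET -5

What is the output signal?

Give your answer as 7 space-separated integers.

Input: [8, 4, 2, 2, 8, 1, -4]
Stage 1 (CLIP -9 15): clip(8,-9,15)=8, clip(4,-9,15)=4, clip(2,-9,15)=2, clip(2,-9,15)=2, clip(8,-9,15)=8, clip(1,-9,15)=1, clip(-4,-9,15)=-4 -> [8, 4, 2, 2, 8, 1, -4]
Stage 2 (SUM): sum[0..0]=8, sum[0..1]=12, sum[0..2]=14, sum[0..3]=16, sum[0..4]=24, sum[0..5]=25, sum[0..6]=21 -> [8, 12, 14, 16, 24, 25, 21]
Stage 3 (CLIP -11 13): clip(8,-11,13)=8, clip(12,-11,13)=12, clip(14,-11,13)=13, clip(16,-11,13)=13, clip(24,-11,13)=13, clip(25,-11,13)=13, clip(21,-11,13)=13 -> [8, 12, 13, 13, 13, 13, 13]
Stage 4 (OFFSET -2): 8+-2=6, 12+-2=10, 13+-2=11, 13+-2=11, 13+-2=11, 13+-2=11, 13+-2=11 -> [6, 10, 11, 11, 11, 11, 11]
Stage 5 (AMPLIFY -1): 6*-1=-6, 10*-1=-10, 11*-1=-11, 11*-1=-11, 11*-1=-11, 11*-1=-11, 11*-1=-11 -> [-6, -10, -11, -11, -11, -11, -11]
Stage 6 (OFFSET -5): -6+-5=-11, -10+-5=-15, -11+-5=-16, -11+-5=-16, -11+-5=-16, -11+-5=-16, -11+-5=-16 -> [-11, -15, -16, -16, -16, -16, -16]

Answer: -11 -15 -16 -16 -16 -16 -16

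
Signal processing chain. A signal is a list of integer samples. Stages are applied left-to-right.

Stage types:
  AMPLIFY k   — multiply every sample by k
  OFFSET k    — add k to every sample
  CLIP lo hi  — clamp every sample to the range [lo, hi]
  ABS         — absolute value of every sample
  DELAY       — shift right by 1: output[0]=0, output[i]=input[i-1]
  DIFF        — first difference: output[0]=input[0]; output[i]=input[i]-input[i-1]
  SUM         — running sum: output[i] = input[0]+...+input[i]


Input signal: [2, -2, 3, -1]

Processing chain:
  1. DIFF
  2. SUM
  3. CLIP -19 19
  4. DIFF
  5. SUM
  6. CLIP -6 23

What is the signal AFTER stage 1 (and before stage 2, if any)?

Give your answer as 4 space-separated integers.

Input: [2, -2, 3, -1]
Stage 1 (DIFF): s[0]=2, -2-2=-4, 3--2=5, -1-3=-4 -> [2, -4, 5, -4]

Answer: 2 -4 5 -4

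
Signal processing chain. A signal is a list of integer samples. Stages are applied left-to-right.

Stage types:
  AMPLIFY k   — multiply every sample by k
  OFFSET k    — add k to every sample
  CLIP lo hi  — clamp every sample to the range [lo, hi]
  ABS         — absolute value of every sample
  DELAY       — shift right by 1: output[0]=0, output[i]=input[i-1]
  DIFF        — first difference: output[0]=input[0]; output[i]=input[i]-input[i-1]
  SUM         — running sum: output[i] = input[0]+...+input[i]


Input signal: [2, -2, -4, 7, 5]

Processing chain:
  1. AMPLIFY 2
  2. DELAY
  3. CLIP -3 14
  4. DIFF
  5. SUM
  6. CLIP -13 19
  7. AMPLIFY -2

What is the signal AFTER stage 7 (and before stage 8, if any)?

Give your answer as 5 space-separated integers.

Input: [2, -2, -4, 7, 5]
Stage 1 (AMPLIFY 2): 2*2=4, -2*2=-4, -4*2=-8, 7*2=14, 5*2=10 -> [4, -4, -8, 14, 10]
Stage 2 (DELAY): [0, 4, -4, -8, 14] = [0, 4, -4, -8, 14] -> [0, 4, -4, -8, 14]
Stage 3 (CLIP -3 14): clip(0,-3,14)=0, clip(4,-3,14)=4, clip(-4,-3,14)=-3, clip(-8,-3,14)=-3, clip(14,-3,14)=14 -> [0, 4, -3, -3, 14]
Stage 4 (DIFF): s[0]=0, 4-0=4, -3-4=-7, -3--3=0, 14--3=17 -> [0, 4, -7, 0, 17]
Stage 5 (SUM): sum[0..0]=0, sum[0..1]=4, sum[0..2]=-3, sum[0..3]=-3, sum[0..4]=14 -> [0, 4, -3, -3, 14]
Stage 6 (CLIP -13 19): clip(0,-13,19)=0, clip(4,-13,19)=4, clip(-3,-13,19)=-3, clip(-3,-13,19)=-3, clip(14,-13,19)=14 -> [0, 4, -3, -3, 14]
Stage 7 (AMPLIFY -2): 0*-2=0, 4*-2=-8, -3*-2=6, -3*-2=6, 14*-2=-28 -> [0, -8, 6, 6, -28]

Answer: 0 -8 6 6 -28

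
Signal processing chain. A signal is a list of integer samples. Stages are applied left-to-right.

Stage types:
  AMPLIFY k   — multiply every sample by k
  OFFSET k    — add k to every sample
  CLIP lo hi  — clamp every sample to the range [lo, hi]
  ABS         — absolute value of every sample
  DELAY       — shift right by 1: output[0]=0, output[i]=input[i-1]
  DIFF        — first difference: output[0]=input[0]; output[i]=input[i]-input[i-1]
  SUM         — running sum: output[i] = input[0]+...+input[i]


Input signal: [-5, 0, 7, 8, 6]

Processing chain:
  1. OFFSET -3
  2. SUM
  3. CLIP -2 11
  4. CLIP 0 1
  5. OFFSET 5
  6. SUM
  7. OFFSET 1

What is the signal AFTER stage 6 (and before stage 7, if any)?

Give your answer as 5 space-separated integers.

Input: [-5, 0, 7, 8, 6]
Stage 1 (OFFSET -3): -5+-3=-8, 0+-3=-3, 7+-3=4, 8+-3=5, 6+-3=3 -> [-8, -3, 4, 5, 3]
Stage 2 (SUM): sum[0..0]=-8, sum[0..1]=-11, sum[0..2]=-7, sum[0..3]=-2, sum[0..4]=1 -> [-8, -11, -7, -2, 1]
Stage 3 (CLIP -2 11): clip(-8,-2,11)=-2, clip(-11,-2,11)=-2, clip(-7,-2,11)=-2, clip(-2,-2,11)=-2, clip(1,-2,11)=1 -> [-2, -2, -2, -2, 1]
Stage 4 (CLIP 0 1): clip(-2,0,1)=0, clip(-2,0,1)=0, clip(-2,0,1)=0, clip(-2,0,1)=0, clip(1,0,1)=1 -> [0, 0, 0, 0, 1]
Stage 5 (OFFSET 5): 0+5=5, 0+5=5, 0+5=5, 0+5=5, 1+5=6 -> [5, 5, 5, 5, 6]
Stage 6 (SUM): sum[0..0]=5, sum[0..1]=10, sum[0..2]=15, sum[0..3]=20, sum[0..4]=26 -> [5, 10, 15, 20, 26]

Answer: 5 10 15 20 26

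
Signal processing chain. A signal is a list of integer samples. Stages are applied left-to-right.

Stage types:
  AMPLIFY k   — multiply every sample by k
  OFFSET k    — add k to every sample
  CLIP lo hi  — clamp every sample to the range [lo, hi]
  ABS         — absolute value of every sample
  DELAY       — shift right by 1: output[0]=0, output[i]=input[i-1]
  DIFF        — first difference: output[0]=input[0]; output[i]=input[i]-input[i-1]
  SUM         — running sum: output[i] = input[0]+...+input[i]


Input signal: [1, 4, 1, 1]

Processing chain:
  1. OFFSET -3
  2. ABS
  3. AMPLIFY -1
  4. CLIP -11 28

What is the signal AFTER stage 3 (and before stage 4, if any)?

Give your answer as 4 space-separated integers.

Answer: -2 -1 -2 -2

Derivation:
Input: [1, 4, 1, 1]
Stage 1 (OFFSET -3): 1+-3=-2, 4+-3=1, 1+-3=-2, 1+-3=-2 -> [-2, 1, -2, -2]
Stage 2 (ABS): |-2|=2, |1|=1, |-2|=2, |-2|=2 -> [2, 1, 2, 2]
Stage 3 (AMPLIFY -1): 2*-1=-2, 1*-1=-1, 2*-1=-2, 2*-1=-2 -> [-2, -1, -2, -2]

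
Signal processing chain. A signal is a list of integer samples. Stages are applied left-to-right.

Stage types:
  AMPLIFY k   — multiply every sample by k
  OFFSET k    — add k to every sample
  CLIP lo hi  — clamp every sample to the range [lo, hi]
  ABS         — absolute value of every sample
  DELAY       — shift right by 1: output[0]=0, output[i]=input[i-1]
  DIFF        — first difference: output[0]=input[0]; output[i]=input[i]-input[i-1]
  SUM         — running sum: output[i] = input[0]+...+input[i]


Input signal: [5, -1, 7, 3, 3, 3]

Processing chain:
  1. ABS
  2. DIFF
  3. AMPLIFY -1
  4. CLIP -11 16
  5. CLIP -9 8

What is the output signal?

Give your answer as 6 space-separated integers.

Answer: -5 4 -6 4 0 0

Derivation:
Input: [5, -1, 7, 3, 3, 3]
Stage 1 (ABS): |5|=5, |-1|=1, |7|=7, |3|=3, |3|=3, |3|=3 -> [5, 1, 7, 3, 3, 3]
Stage 2 (DIFF): s[0]=5, 1-5=-4, 7-1=6, 3-7=-4, 3-3=0, 3-3=0 -> [5, -4, 6, -4, 0, 0]
Stage 3 (AMPLIFY -1): 5*-1=-5, -4*-1=4, 6*-1=-6, -4*-1=4, 0*-1=0, 0*-1=0 -> [-5, 4, -6, 4, 0, 0]
Stage 4 (CLIP -11 16): clip(-5,-11,16)=-5, clip(4,-11,16)=4, clip(-6,-11,16)=-6, clip(4,-11,16)=4, clip(0,-11,16)=0, clip(0,-11,16)=0 -> [-5, 4, -6, 4, 0, 0]
Stage 5 (CLIP -9 8): clip(-5,-9,8)=-5, clip(4,-9,8)=4, clip(-6,-9,8)=-6, clip(4,-9,8)=4, clip(0,-9,8)=0, clip(0,-9,8)=0 -> [-5, 4, -6, 4, 0, 0]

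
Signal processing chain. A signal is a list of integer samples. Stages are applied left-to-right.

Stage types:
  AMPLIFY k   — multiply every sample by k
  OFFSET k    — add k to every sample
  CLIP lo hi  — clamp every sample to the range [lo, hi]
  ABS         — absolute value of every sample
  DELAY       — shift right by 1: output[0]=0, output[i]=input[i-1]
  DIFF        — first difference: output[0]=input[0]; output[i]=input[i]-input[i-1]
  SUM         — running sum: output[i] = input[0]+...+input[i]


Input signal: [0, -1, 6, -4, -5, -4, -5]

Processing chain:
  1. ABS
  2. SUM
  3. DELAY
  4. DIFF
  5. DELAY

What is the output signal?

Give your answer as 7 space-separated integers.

Input: [0, -1, 6, -4, -5, -4, -5]
Stage 1 (ABS): |0|=0, |-1|=1, |6|=6, |-4|=4, |-5|=5, |-4|=4, |-5|=5 -> [0, 1, 6, 4, 5, 4, 5]
Stage 2 (SUM): sum[0..0]=0, sum[0..1]=1, sum[0..2]=7, sum[0..3]=11, sum[0..4]=16, sum[0..5]=20, sum[0..6]=25 -> [0, 1, 7, 11, 16, 20, 25]
Stage 3 (DELAY): [0, 0, 1, 7, 11, 16, 20] = [0, 0, 1, 7, 11, 16, 20] -> [0, 0, 1, 7, 11, 16, 20]
Stage 4 (DIFF): s[0]=0, 0-0=0, 1-0=1, 7-1=6, 11-7=4, 16-11=5, 20-16=4 -> [0, 0, 1, 6, 4, 5, 4]
Stage 5 (DELAY): [0, 0, 0, 1, 6, 4, 5] = [0, 0, 0, 1, 6, 4, 5] -> [0, 0, 0, 1, 6, 4, 5]

Answer: 0 0 0 1 6 4 5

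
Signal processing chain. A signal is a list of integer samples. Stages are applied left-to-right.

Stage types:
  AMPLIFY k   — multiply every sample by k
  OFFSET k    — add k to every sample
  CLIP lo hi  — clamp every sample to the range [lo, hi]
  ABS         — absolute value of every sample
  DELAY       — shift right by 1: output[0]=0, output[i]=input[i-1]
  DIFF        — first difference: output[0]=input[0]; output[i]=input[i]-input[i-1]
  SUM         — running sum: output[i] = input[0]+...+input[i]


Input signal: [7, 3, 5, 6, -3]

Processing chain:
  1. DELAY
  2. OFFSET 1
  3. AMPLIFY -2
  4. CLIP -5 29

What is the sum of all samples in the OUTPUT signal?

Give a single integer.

Answer: -22

Derivation:
Input: [7, 3, 5, 6, -3]
Stage 1 (DELAY): [0, 7, 3, 5, 6] = [0, 7, 3, 5, 6] -> [0, 7, 3, 5, 6]
Stage 2 (OFFSET 1): 0+1=1, 7+1=8, 3+1=4, 5+1=6, 6+1=7 -> [1, 8, 4, 6, 7]
Stage 3 (AMPLIFY -2): 1*-2=-2, 8*-2=-16, 4*-2=-8, 6*-2=-12, 7*-2=-14 -> [-2, -16, -8, -12, -14]
Stage 4 (CLIP -5 29): clip(-2,-5,29)=-2, clip(-16,-5,29)=-5, clip(-8,-5,29)=-5, clip(-12,-5,29)=-5, clip(-14,-5,29)=-5 -> [-2, -5, -5, -5, -5]
Output sum: -22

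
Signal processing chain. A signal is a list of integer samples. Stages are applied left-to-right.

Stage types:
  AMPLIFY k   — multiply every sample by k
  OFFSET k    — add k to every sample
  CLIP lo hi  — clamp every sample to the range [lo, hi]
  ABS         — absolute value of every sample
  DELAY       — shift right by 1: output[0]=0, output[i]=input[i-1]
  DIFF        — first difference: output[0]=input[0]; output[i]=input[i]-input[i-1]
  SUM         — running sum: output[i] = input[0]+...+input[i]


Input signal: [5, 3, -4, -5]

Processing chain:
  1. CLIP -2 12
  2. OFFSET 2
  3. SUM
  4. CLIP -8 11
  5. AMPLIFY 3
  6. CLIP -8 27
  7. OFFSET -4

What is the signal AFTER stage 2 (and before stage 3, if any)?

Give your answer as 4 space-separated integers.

Answer: 7 5 0 0

Derivation:
Input: [5, 3, -4, -5]
Stage 1 (CLIP -2 12): clip(5,-2,12)=5, clip(3,-2,12)=3, clip(-4,-2,12)=-2, clip(-5,-2,12)=-2 -> [5, 3, -2, -2]
Stage 2 (OFFSET 2): 5+2=7, 3+2=5, -2+2=0, -2+2=0 -> [7, 5, 0, 0]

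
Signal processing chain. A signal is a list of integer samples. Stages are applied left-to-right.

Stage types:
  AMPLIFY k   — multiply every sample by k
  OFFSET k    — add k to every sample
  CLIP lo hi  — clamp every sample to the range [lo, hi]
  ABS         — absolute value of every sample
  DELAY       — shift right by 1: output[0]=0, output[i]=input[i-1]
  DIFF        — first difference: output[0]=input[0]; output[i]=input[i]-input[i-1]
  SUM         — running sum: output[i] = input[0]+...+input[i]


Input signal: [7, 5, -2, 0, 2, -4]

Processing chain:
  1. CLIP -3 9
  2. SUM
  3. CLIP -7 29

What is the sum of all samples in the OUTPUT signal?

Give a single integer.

Input: [7, 5, -2, 0, 2, -4]
Stage 1 (CLIP -3 9): clip(7,-3,9)=7, clip(5,-3,9)=5, clip(-2,-3,9)=-2, clip(0,-3,9)=0, clip(2,-3,9)=2, clip(-4,-3,9)=-3 -> [7, 5, -2, 0, 2, -3]
Stage 2 (SUM): sum[0..0]=7, sum[0..1]=12, sum[0..2]=10, sum[0..3]=10, sum[0..4]=12, sum[0..5]=9 -> [7, 12, 10, 10, 12, 9]
Stage 3 (CLIP -7 29): clip(7,-7,29)=7, clip(12,-7,29)=12, clip(10,-7,29)=10, clip(10,-7,29)=10, clip(12,-7,29)=12, clip(9,-7,29)=9 -> [7, 12, 10, 10, 12, 9]
Output sum: 60

Answer: 60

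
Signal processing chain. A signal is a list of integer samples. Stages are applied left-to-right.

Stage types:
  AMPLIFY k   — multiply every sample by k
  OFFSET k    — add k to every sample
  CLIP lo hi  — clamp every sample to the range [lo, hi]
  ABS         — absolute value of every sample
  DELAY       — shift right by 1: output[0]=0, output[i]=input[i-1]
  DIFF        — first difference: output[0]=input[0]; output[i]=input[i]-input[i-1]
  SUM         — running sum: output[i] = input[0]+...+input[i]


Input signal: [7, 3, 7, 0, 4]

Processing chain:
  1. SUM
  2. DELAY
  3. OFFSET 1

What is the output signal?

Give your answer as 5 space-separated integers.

Input: [7, 3, 7, 0, 4]
Stage 1 (SUM): sum[0..0]=7, sum[0..1]=10, sum[0..2]=17, sum[0..3]=17, sum[0..4]=21 -> [7, 10, 17, 17, 21]
Stage 2 (DELAY): [0, 7, 10, 17, 17] = [0, 7, 10, 17, 17] -> [0, 7, 10, 17, 17]
Stage 3 (OFFSET 1): 0+1=1, 7+1=8, 10+1=11, 17+1=18, 17+1=18 -> [1, 8, 11, 18, 18]

Answer: 1 8 11 18 18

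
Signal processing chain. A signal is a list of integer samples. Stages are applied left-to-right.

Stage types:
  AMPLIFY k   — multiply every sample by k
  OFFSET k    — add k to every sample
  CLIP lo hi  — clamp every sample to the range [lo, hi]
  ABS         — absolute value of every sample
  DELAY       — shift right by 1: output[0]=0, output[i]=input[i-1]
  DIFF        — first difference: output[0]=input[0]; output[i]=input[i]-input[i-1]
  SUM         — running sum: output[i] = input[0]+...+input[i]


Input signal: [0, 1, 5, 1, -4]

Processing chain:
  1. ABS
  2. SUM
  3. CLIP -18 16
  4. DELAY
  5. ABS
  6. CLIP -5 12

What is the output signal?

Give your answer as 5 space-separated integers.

Answer: 0 0 1 6 7

Derivation:
Input: [0, 1, 5, 1, -4]
Stage 1 (ABS): |0|=0, |1|=1, |5|=5, |1|=1, |-4|=4 -> [0, 1, 5, 1, 4]
Stage 2 (SUM): sum[0..0]=0, sum[0..1]=1, sum[0..2]=6, sum[0..3]=7, sum[0..4]=11 -> [0, 1, 6, 7, 11]
Stage 3 (CLIP -18 16): clip(0,-18,16)=0, clip(1,-18,16)=1, clip(6,-18,16)=6, clip(7,-18,16)=7, clip(11,-18,16)=11 -> [0, 1, 6, 7, 11]
Stage 4 (DELAY): [0, 0, 1, 6, 7] = [0, 0, 1, 6, 7] -> [0, 0, 1, 6, 7]
Stage 5 (ABS): |0|=0, |0|=0, |1|=1, |6|=6, |7|=7 -> [0, 0, 1, 6, 7]
Stage 6 (CLIP -5 12): clip(0,-5,12)=0, clip(0,-5,12)=0, clip(1,-5,12)=1, clip(6,-5,12)=6, clip(7,-5,12)=7 -> [0, 0, 1, 6, 7]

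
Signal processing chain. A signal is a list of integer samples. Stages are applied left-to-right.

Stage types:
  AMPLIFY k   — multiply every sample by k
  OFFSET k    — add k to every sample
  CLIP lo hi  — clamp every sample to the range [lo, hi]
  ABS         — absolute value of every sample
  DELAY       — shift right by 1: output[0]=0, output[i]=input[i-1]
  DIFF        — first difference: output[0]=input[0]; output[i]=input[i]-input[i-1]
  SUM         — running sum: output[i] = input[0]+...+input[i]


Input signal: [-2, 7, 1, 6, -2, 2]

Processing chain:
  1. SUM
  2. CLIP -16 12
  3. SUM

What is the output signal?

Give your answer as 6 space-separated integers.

Answer: -2 3 9 21 31 43

Derivation:
Input: [-2, 7, 1, 6, -2, 2]
Stage 1 (SUM): sum[0..0]=-2, sum[0..1]=5, sum[0..2]=6, sum[0..3]=12, sum[0..4]=10, sum[0..5]=12 -> [-2, 5, 6, 12, 10, 12]
Stage 2 (CLIP -16 12): clip(-2,-16,12)=-2, clip(5,-16,12)=5, clip(6,-16,12)=6, clip(12,-16,12)=12, clip(10,-16,12)=10, clip(12,-16,12)=12 -> [-2, 5, 6, 12, 10, 12]
Stage 3 (SUM): sum[0..0]=-2, sum[0..1]=3, sum[0..2]=9, sum[0..3]=21, sum[0..4]=31, sum[0..5]=43 -> [-2, 3, 9, 21, 31, 43]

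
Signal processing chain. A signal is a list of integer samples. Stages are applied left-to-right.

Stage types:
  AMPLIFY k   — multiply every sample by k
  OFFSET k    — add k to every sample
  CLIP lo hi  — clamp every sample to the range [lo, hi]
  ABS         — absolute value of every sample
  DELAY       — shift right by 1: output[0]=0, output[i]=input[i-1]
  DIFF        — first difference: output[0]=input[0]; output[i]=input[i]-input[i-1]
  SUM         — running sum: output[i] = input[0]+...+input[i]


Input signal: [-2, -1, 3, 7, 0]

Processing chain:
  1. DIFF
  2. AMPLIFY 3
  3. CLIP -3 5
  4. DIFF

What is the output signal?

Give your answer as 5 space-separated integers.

Input: [-2, -1, 3, 7, 0]
Stage 1 (DIFF): s[0]=-2, -1--2=1, 3--1=4, 7-3=4, 0-7=-7 -> [-2, 1, 4, 4, -7]
Stage 2 (AMPLIFY 3): -2*3=-6, 1*3=3, 4*3=12, 4*3=12, -7*3=-21 -> [-6, 3, 12, 12, -21]
Stage 3 (CLIP -3 5): clip(-6,-3,5)=-3, clip(3,-3,5)=3, clip(12,-3,5)=5, clip(12,-3,5)=5, clip(-21,-3,5)=-3 -> [-3, 3, 5, 5, -3]
Stage 4 (DIFF): s[0]=-3, 3--3=6, 5-3=2, 5-5=0, -3-5=-8 -> [-3, 6, 2, 0, -8]

Answer: -3 6 2 0 -8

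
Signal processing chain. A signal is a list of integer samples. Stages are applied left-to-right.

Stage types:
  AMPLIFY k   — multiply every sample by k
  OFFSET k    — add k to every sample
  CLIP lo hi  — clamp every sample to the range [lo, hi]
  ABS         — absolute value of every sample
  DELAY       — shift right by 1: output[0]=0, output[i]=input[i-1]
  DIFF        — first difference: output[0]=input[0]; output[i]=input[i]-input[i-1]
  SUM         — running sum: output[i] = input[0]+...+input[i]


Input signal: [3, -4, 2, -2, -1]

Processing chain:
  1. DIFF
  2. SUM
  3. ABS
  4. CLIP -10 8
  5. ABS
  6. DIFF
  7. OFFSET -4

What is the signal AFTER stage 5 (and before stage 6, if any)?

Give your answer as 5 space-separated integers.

Answer: 3 4 2 2 1

Derivation:
Input: [3, -4, 2, -2, -1]
Stage 1 (DIFF): s[0]=3, -4-3=-7, 2--4=6, -2-2=-4, -1--2=1 -> [3, -7, 6, -4, 1]
Stage 2 (SUM): sum[0..0]=3, sum[0..1]=-4, sum[0..2]=2, sum[0..3]=-2, sum[0..4]=-1 -> [3, -4, 2, -2, -1]
Stage 3 (ABS): |3|=3, |-4|=4, |2|=2, |-2|=2, |-1|=1 -> [3, 4, 2, 2, 1]
Stage 4 (CLIP -10 8): clip(3,-10,8)=3, clip(4,-10,8)=4, clip(2,-10,8)=2, clip(2,-10,8)=2, clip(1,-10,8)=1 -> [3, 4, 2, 2, 1]
Stage 5 (ABS): |3|=3, |4|=4, |2|=2, |2|=2, |1|=1 -> [3, 4, 2, 2, 1]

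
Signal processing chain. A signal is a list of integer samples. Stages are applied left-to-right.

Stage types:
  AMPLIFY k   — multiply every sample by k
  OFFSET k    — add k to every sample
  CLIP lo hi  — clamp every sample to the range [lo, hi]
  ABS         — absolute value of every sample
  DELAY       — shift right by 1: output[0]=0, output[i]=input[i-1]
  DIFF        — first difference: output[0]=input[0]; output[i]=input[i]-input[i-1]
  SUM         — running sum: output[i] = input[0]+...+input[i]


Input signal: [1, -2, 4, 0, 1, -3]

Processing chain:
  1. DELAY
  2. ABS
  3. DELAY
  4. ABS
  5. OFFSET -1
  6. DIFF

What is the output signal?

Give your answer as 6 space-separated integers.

Answer: -1 0 1 1 2 -4

Derivation:
Input: [1, -2, 4, 0, 1, -3]
Stage 1 (DELAY): [0, 1, -2, 4, 0, 1] = [0, 1, -2, 4, 0, 1] -> [0, 1, -2, 4, 0, 1]
Stage 2 (ABS): |0|=0, |1|=1, |-2|=2, |4|=4, |0|=0, |1|=1 -> [0, 1, 2, 4, 0, 1]
Stage 3 (DELAY): [0, 0, 1, 2, 4, 0] = [0, 0, 1, 2, 4, 0] -> [0, 0, 1, 2, 4, 0]
Stage 4 (ABS): |0|=0, |0|=0, |1|=1, |2|=2, |4|=4, |0|=0 -> [0, 0, 1, 2, 4, 0]
Stage 5 (OFFSET -1): 0+-1=-1, 0+-1=-1, 1+-1=0, 2+-1=1, 4+-1=3, 0+-1=-1 -> [-1, -1, 0, 1, 3, -1]
Stage 6 (DIFF): s[0]=-1, -1--1=0, 0--1=1, 1-0=1, 3-1=2, -1-3=-4 -> [-1, 0, 1, 1, 2, -4]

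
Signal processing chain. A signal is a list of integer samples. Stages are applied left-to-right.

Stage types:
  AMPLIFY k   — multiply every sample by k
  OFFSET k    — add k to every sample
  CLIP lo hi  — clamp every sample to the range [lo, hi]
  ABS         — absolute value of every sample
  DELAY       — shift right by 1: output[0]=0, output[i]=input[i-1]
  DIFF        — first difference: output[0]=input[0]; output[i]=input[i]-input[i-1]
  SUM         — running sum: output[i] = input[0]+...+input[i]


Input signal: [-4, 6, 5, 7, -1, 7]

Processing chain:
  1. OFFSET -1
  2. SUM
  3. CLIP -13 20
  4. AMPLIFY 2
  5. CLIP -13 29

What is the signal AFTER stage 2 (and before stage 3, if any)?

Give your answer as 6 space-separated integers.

Input: [-4, 6, 5, 7, -1, 7]
Stage 1 (OFFSET -1): -4+-1=-5, 6+-1=5, 5+-1=4, 7+-1=6, -1+-1=-2, 7+-1=6 -> [-5, 5, 4, 6, -2, 6]
Stage 2 (SUM): sum[0..0]=-5, sum[0..1]=0, sum[0..2]=4, sum[0..3]=10, sum[0..4]=8, sum[0..5]=14 -> [-5, 0, 4, 10, 8, 14]

Answer: -5 0 4 10 8 14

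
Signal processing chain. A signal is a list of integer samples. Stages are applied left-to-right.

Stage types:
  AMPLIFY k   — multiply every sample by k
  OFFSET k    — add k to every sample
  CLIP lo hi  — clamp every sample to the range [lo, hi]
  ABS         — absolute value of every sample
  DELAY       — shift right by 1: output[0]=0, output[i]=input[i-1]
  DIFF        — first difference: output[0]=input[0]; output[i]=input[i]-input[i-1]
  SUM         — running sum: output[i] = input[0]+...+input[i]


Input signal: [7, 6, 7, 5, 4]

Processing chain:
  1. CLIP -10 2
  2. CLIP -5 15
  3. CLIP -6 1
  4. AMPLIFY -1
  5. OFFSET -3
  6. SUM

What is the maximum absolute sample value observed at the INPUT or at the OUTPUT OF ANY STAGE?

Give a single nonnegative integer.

Input: [7, 6, 7, 5, 4] (max |s|=7)
Stage 1 (CLIP -10 2): clip(7,-10,2)=2, clip(6,-10,2)=2, clip(7,-10,2)=2, clip(5,-10,2)=2, clip(4,-10,2)=2 -> [2, 2, 2, 2, 2] (max |s|=2)
Stage 2 (CLIP -5 15): clip(2,-5,15)=2, clip(2,-5,15)=2, clip(2,-5,15)=2, clip(2,-5,15)=2, clip(2,-5,15)=2 -> [2, 2, 2, 2, 2] (max |s|=2)
Stage 3 (CLIP -6 1): clip(2,-6,1)=1, clip(2,-6,1)=1, clip(2,-6,1)=1, clip(2,-6,1)=1, clip(2,-6,1)=1 -> [1, 1, 1, 1, 1] (max |s|=1)
Stage 4 (AMPLIFY -1): 1*-1=-1, 1*-1=-1, 1*-1=-1, 1*-1=-1, 1*-1=-1 -> [-1, -1, -1, -1, -1] (max |s|=1)
Stage 5 (OFFSET -3): -1+-3=-4, -1+-3=-4, -1+-3=-4, -1+-3=-4, -1+-3=-4 -> [-4, -4, -4, -4, -4] (max |s|=4)
Stage 6 (SUM): sum[0..0]=-4, sum[0..1]=-8, sum[0..2]=-12, sum[0..3]=-16, sum[0..4]=-20 -> [-4, -8, -12, -16, -20] (max |s|=20)
Overall max amplitude: 20

Answer: 20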